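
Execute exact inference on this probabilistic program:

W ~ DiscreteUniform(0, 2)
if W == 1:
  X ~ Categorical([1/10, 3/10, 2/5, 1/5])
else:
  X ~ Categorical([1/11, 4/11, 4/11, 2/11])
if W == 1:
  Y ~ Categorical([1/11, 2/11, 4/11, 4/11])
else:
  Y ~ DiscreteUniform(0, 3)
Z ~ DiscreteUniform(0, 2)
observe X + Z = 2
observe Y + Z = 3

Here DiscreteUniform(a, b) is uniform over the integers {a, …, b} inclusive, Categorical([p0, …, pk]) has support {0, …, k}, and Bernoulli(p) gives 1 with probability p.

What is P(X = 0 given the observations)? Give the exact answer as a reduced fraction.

Enumerate traces; 9 have nonzero weight after conditioning:
  (W=0, X=0, Y=1, Z=2) weight 1/396
  (W=0, X=1, Y=2, Z=1) weight 1/99
  (W=0, X=2, Y=3, Z=0) weight 1/99
  (W=1, X=0, Y=1, Z=2) weight 1/495
  (W=1, X=1, Y=2, Z=1) weight 2/165
  (W=1, X=2, Y=3, Z=0) weight 8/495
  (W=2, X=0, Y=1, Z=2) weight 1/396
  (W=2, X=1, Y=2, Z=1) weight 1/99
  … 1 more
Group by X:
  weight(X=0) = 7/990
  weight(X=1) = 16/495
  weight(X=2) = 2/55
Total weight = 7/990 + 16/495 + 2/55 = 5/66
P(X=0 | obs) = 7/990 / 5/66 = 7/75
P(X=1 | obs) = 16/495 / 5/66 = 32/75
P(X=2 | obs) = 2/55 / 5/66 = 12/25

P(X = 0 | obs) = 7/75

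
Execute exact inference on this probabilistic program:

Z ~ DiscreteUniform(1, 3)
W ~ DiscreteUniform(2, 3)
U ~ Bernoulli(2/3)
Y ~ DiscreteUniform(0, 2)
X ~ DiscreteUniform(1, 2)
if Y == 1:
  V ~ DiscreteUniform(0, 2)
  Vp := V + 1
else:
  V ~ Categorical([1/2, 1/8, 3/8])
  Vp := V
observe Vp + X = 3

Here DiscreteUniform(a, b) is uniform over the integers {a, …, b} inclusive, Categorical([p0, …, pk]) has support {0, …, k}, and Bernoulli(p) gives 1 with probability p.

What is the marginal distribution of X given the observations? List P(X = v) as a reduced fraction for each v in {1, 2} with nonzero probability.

Enumerate traces; 72 have nonzero weight after conditioning:
  (Z=1, W=2, U=0, Y=0, X=1, V=2) weight 1/288
  (Z=1, W=2, U=0, Y=0, X=2, V=1) weight 1/864
  (Z=1, W=2, U=0, Y=1, X=1, V=1) weight 1/324
  (Z=1, W=2, U=0, Y=1, X=2, V=0) weight 1/324
  (Z=1, W=2, U=0, Y=2, X=1, V=2) weight 1/288
  (Z=1, W=2, U=0, Y=2, X=2, V=1) weight 1/864
  (Z=1, W=2, U=1, Y=0, X=1, V=2) weight 1/144
  (Z=1, W=2, U=1, Y=0, X=2, V=1) weight 1/432
  … 64 more
Group by X:
  weight(X=1) = 13/72
  weight(X=2) = 7/72
Total weight = 13/72 + 7/72 = 5/18
P(X=1 | obs) = 13/72 / 5/18 = 13/20
P(X=2 | obs) = 7/72 / 5/18 = 7/20

P(X=1) = 13/20, P(X=2) = 7/20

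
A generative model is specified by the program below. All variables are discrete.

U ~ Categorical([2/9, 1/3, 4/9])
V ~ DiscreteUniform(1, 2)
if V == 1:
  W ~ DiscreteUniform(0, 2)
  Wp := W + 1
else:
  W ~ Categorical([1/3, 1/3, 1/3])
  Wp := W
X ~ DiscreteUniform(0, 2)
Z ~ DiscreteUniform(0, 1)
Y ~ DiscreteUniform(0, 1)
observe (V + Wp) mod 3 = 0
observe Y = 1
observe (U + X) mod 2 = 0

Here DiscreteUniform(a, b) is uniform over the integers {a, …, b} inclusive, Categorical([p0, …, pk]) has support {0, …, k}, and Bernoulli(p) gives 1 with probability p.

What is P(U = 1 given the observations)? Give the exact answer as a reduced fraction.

Enumerate traces; 20 have nonzero weight after conditioning:
  (U=0, V=1, W=1, X=0, Z=0, Y=1) weight 1/324
  (U=0, V=1, W=1, X=0, Z=1, Y=1) weight 1/324
  (U=0, V=1, W=1, X=2, Z=0, Y=1) weight 1/324
  (U=0, V=1, W=1, X=2, Z=1, Y=1) weight 1/324
  (U=0, V=2, W=1, X=0, Z=0, Y=1) weight 1/324
  (U=0, V=2, W=1, X=0, Z=1, Y=1) weight 1/324
  (U=0, V=2, W=1, X=2, Z=0, Y=1) weight 1/324
  (U=0, V=2, W=1, X=2, Z=1, Y=1) weight 1/324
  (U=1, V=1, W=1, X=1, Z=0, Y=1) weight 1/216
  (U=2, V=1, W=1, X=0, Z=0, Y=1) weight 1/162
  … 10 more
Group by U:
  weight(U=0) = 2/81
  weight(U=1) = 1/54
  weight(U=2) = 4/81
Total weight = 2/81 + 1/54 + 4/81 = 5/54
P(U=0 | obs) = 2/81 / 5/54 = 4/15
P(U=1 | obs) = 1/54 / 5/54 = 1/5
P(U=2 | obs) = 4/81 / 5/54 = 8/15

P(U = 1 | obs) = 1/5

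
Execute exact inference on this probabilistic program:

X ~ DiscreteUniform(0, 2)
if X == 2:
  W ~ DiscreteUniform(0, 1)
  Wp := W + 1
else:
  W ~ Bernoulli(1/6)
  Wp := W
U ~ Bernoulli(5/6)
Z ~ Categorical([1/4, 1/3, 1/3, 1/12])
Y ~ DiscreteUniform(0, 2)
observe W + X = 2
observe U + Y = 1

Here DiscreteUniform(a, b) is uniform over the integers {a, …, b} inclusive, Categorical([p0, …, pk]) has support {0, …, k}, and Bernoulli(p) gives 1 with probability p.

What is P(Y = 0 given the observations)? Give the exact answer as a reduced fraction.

Enumerate traces; 16 have nonzero weight after conditioning:
  (X=1, W=1, U=0, Z=0, Y=1) weight 1/1296
  (X=1, W=1, U=0, Z=1, Y=1) weight 1/972
  (X=1, W=1, U=0, Z=2, Y=1) weight 1/972
  (X=1, W=1, U=0, Z=3, Y=1) weight 1/3888
  (X=1, W=1, U=1, Z=0, Y=0) weight 5/1296
  (X=1, W=1, U=1, Z=1, Y=0) weight 5/972
  (X=1, W=1, U=1, Z=2, Y=0) weight 5/972
  (X=1, W=1, U=1, Z=3, Y=0) weight 5/3888
  … 8 more
Group by Y:
  weight(Y=0) = 5/81
  weight(Y=1) = 1/81
Total weight = 5/81 + 1/81 = 2/27
P(Y=0 | obs) = 5/81 / 2/27 = 5/6
P(Y=1 | obs) = 1/81 / 2/27 = 1/6

P(Y = 0 | obs) = 5/6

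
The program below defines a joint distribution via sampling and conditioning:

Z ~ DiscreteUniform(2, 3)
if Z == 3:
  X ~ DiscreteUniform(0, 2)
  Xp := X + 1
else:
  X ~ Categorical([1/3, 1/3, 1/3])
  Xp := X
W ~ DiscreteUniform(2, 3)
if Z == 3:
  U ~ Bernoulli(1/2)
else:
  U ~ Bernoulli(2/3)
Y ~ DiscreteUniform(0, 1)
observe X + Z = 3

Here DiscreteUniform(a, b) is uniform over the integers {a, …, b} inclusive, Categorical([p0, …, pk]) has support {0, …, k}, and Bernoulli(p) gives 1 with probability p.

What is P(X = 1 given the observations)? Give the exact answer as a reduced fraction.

P(X = 1 | obs) = 1/2

Enumerate traces; 16 have nonzero weight after conditioning:
  (Z=2, X=1, W=2, U=0, Y=0) weight 1/72
  (Z=2, X=1, W=2, U=0, Y=1) weight 1/72
  (Z=2, X=1, W=2, U=1, Y=0) weight 1/36
  (Z=2, X=1, W=2, U=1, Y=1) weight 1/36
  (Z=2, X=1, W=3, U=0, Y=0) weight 1/72
  (Z=2, X=1, W=3, U=0, Y=1) weight 1/72
  (Z=2, X=1, W=3, U=1, Y=0) weight 1/36
  (Z=2, X=1, W=3, U=1, Y=1) weight 1/36
  (Z=3, X=0, W=2, U=0, Y=0) weight 1/48
  … 7 more
Group by X:
  weight(X=0) = 1/6
  weight(X=1) = 1/6
Total weight = 1/6 + 1/6 = 1/3
P(X=0 | obs) = 1/6 / 1/3 = 1/2
P(X=1 | obs) = 1/6 / 1/3 = 1/2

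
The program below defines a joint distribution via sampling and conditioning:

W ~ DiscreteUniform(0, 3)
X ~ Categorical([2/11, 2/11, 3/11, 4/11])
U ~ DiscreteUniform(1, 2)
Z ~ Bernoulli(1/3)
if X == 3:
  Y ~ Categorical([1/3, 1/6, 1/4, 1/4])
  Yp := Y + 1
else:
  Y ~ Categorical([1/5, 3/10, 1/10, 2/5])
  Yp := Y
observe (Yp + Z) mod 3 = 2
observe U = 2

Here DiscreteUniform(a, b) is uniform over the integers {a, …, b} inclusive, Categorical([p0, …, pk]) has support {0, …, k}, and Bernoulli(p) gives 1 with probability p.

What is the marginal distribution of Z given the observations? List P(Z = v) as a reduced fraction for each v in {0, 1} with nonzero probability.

P(Z=0) = 82/215, P(Z=1) = 133/215

Enumerate traces; 36 have nonzero weight after conditioning:
  (W=0, X=0, U=2, Z=0, Y=2) weight 1/660
  (W=0, X=0, U=2, Z=1, Y=1) weight 1/440
  (W=0, X=1, U=2, Z=0, Y=2) weight 1/660
  (W=0, X=1, U=2, Z=1, Y=1) weight 1/440
  (W=0, X=2, U=2, Z=0, Y=2) weight 1/440
  (W=0, X=2, U=2, Z=1, Y=1) weight 3/880
  (W=0, X=3, U=2, Z=0, Y=1) weight 1/198
  (W=0, X=3, U=2, Z=1, Y=0) weight 1/198
  … 28 more
Group by Z:
  weight(Z=0) = 41/990
  weight(Z=1) = 133/1980
Total weight = 41/990 + 133/1980 = 43/396
P(Z=0 | obs) = 41/990 / 43/396 = 82/215
P(Z=1 | obs) = 133/1980 / 43/396 = 133/215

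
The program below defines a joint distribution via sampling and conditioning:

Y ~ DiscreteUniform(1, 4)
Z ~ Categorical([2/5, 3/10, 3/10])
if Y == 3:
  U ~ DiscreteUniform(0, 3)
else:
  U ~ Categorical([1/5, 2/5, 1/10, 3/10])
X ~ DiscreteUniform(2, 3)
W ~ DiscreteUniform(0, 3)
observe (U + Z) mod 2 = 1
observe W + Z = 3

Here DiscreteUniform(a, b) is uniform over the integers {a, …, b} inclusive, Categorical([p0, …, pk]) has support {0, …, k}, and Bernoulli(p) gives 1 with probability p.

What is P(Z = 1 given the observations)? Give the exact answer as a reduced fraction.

Enumerate traces; 48 have nonzero weight after conditioning:
  (Y=1, Z=0, U=1, X=2, W=3) weight 1/200
  (Y=1, Z=0, U=1, X=3, W=3) weight 1/200
  (Y=1, Z=0, U=3, X=2, W=3) weight 3/800
  (Y=1, Z=0, U=3, X=3, W=3) weight 3/800
  (Y=1, Z=1, U=0, X=2, W=2) weight 3/1600
  (Y=1, Z=1, U=0, X=3, W=2) weight 3/1600
  (Y=1, Z=1, U=2, X=2, W=2) weight 3/3200
  (Y=1, Z=1, U=2, X=3, W=2) weight 3/3200
  (Y=1, Z=2, U=1, X=2, W=1) weight 3/800
  … 39 more
Group by Z:
  weight(Z=0) = 13/200
  weight(Z=1) = 21/800
  weight(Z=2) = 39/800
Total weight = 13/200 + 21/800 + 39/800 = 7/50
P(Z=0 | obs) = 13/200 / 7/50 = 13/28
P(Z=1 | obs) = 21/800 / 7/50 = 3/16
P(Z=2 | obs) = 39/800 / 7/50 = 39/112

P(Z = 1 | obs) = 3/16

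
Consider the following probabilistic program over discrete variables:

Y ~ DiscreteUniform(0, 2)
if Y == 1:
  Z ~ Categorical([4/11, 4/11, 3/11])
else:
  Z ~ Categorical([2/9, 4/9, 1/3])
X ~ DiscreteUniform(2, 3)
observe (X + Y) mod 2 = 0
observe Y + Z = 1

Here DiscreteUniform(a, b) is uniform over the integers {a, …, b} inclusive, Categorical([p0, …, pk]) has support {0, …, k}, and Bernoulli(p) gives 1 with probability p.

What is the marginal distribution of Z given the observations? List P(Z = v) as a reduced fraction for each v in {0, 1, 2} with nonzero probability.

Enumerate traces; 2 have nonzero weight after conditioning:
  (Y=0, Z=1, X=2) weight 2/27
  (Y=1, Z=0, X=3) weight 2/33
Group by Z:
  weight(Z=0) = 2/33
  weight(Z=1) = 2/27
Total weight = 2/33 + 2/27 = 40/297
P(Z=0 | obs) = 2/33 / 40/297 = 9/20
P(Z=1 | obs) = 2/27 / 40/297 = 11/20

P(Z=0) = 9/20, P(Z=1) = 11/20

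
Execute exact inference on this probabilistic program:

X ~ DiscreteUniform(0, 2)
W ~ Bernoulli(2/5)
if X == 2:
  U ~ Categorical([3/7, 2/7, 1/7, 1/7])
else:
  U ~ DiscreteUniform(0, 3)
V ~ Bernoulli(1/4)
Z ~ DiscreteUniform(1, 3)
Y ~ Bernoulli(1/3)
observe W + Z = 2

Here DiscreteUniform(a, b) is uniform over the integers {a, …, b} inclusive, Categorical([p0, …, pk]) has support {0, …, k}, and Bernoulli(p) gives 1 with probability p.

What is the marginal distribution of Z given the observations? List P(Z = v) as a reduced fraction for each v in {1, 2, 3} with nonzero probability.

Enumerate traces; 96 have nonzero weight after conditioning:
  (X=0, W=0, U=0, V=0, Z=2, Y=0) weight 1/120
  (X=0, W=0, U=0, V=0, Z=2, Y=1) weight 1/240
  (X=0, W=0, U=0, V=1, Z=2, Y=0) weight 1/360
  (X=0, W=0, U=0, V=1, Z=2, Y=1) weight 1/720
  (X=0, W=0, U=1, V=0, Z=2, Y=0) weight 1/120
  (X=0, W=0, U=1, V=0, Z=2, Y=1) weight 1/240
  (X=0, W=0, U=1, V=1, Z=2, Y=0) weight 1/360
  (X=0, W=0, U=1, V=1, Z=2, Y=1) weight 1/720
  (X=0, W=1, U=0, V=0, Z=1, Y=0) weight 1/180
  … 87 more
Group by Z:
  weight(Z=1) = 2/15
  weight(Z=2) = 1/5
Total weight = 2/15 + 1/5 = 1/3
P(Z=1 | obs) = 2/15 / 1/3 = 2/5
P(Z=2 | obs) = 1/5 / 1/3 = 3/5

P(Z=1) = 2/5, P(Z=2) = 3/5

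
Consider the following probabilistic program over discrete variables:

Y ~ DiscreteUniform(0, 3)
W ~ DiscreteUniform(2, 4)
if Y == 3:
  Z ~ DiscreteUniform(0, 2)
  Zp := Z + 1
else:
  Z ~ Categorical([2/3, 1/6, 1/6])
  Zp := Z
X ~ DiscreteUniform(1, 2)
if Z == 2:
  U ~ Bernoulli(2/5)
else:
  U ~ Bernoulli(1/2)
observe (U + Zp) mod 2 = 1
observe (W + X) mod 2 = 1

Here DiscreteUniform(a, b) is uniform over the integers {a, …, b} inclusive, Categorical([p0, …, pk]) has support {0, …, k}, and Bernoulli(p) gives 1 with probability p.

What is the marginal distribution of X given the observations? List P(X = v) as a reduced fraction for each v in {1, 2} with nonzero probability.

Enumerate traces; 36 have nonzero weight after conditioning:
  (Y=0, W=2, Z=0, X=1, U=1) weight 1/72
  (Y=0, W=2, Z=1, X=1, U=0) weight 1/288
  (Y=0, W=2, Z=2, X=1, U=1) weight 1/360
  (Y=0, W=3, Z=0, X=2, U=1) weight 1/72
  (Y=0, W=3, Z=1, X=2, U=0) weight 1/288
  (Y=0, W=3, Z=2, X=2, U=1) weight 1/360
  (Y=0, W=4, Z=0, X=1, U=1) weight 1/72
  (Y=0, W=4, Z=1, X=1, U=0) weight 1/288
  … 28 more
Group by X:
  weight(X=1) = 119/720
  weight(X=2) = 119/1440
Total weight = 119/720 + 119/1440 = 119/480
P(X=1 | obs) = 119/720 / 119/480 = 2/3
P(X=2 | obs) = 119/1440 / 119/480 = 1/3

P(X=1) = 2/3, P(X=2) = 1/3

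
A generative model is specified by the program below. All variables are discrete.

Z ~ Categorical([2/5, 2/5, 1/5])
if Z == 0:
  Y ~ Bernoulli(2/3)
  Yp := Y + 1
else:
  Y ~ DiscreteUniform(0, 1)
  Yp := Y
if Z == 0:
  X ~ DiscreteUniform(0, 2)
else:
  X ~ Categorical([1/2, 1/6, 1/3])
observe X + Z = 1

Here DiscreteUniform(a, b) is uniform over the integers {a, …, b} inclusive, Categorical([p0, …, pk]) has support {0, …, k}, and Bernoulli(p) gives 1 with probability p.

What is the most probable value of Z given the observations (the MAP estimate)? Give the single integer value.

Enumerate traces; 4 have nonzero weight after conditioning:
  (Z=0, Y=0, X=1) weight 2/45
  (Z=0, Y=1, X=1) weight 4/45
  (Z=1, Y=0, X=0) weight 1/10
  (Z=1, Y=1, X=0) weight 1/10
Group by Z:
  weight(Z=0) = 2/15
  weight(Z=1) = 1/5
Total weight = 2/15 + 1/5 = 1/3
P(Z=0 | obs) = 2/15 / 1/3 = 2/5
P(Z=1 | obs) = 1/5 / 1/3 = 3/5
argmax = 1

argmax_v P(Z = v | obs) = 1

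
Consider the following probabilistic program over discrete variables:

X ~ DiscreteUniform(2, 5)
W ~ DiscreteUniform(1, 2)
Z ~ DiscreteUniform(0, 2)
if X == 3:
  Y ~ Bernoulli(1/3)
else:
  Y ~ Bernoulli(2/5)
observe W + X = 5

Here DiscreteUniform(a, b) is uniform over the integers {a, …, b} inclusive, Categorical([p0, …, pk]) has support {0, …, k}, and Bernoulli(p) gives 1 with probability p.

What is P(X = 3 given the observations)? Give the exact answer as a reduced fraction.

Enumerate traces; 12 have nonzero weight after conditioning:
  (X=3, W=2, Z=0, Y=0) weight 1/36
  (X=3, W=2, Z=0, Y=1) weight 1/72
  (X=3, W=2, Z=1, Y=0) weight 1/36
  (X=3, W=2, Z=1, Y=1) weight 1/72
  (X=3, W=2, Z=2, Y=0) weight 1/36
  (X=3, W=2, Z=2, Y=1) weight 1/72
  (X=4, W=1, Z=0, Y=0) weight 1/40
  (X=4, W=1, Z=0, Y=1) weight 1/60
  … 4 more
Group by X:
  weight(X=3) = 1/8
  weight(X=4) = 1/8
Total weight = 1/8 + 1/8 = 1/4
P(X=3 | obs) = 1/8 / 1/4 = 1/2
P(X=4 | obs) = 1/8 / 1/4 = 1/2

P(X = 3 | obs) = 1/2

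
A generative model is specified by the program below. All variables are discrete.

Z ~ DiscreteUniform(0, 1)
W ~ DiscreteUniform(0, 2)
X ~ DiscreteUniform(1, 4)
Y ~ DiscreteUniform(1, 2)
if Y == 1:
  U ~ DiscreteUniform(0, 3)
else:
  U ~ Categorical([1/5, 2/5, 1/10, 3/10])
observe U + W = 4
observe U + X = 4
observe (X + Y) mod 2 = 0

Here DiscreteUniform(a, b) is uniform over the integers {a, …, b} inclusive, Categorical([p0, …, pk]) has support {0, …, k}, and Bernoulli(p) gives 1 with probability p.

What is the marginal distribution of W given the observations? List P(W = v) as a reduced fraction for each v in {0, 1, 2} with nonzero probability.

P(W=1) = 5/7, P(W=2) = 2/7

Enumerate traces; 4 have nonzero weight after conditioning:
  (Z=0, W=1, X=1, Y=1, U=3) weight 1/192
  (Z=0, W=2, X=2, Y=2, U=2) weight 1/480
  (Z=1, W=1, X=1, Y=1, U=3) weight 1/192
  (Z=1, W=2, X=2, Y=2, U=2) weight 1/480
Group by W:
  weight(W=1) = 1/96
  weight(W=2) = 1/240
Total weight = 1/96 + 1/240 = 7/480
P(W=1 | obs) = 1/96 / 7/480 = 5/7
P(W=2 | obs) = 1/240 / 7/480 = 2/7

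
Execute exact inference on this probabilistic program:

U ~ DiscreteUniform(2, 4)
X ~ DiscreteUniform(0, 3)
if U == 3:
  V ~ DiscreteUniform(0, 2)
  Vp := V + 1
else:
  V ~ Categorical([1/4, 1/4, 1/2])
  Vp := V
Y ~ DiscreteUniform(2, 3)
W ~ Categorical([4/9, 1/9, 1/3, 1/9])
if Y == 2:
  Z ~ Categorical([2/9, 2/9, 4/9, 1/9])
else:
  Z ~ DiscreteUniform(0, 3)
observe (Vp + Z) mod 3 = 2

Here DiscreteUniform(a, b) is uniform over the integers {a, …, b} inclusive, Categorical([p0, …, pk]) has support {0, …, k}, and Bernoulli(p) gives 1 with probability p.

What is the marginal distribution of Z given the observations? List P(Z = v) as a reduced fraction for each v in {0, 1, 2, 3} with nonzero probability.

P(Z=0) = 68/225, P(Z=1) = 17/90, P(Z=2) = 5/18, P(Z=3) = 52/225

Enumerate traces; 384 have nonzero weight after conditioning:
  (U=2, X=0, V=0, Y=2, W=0, Z=2) weight 1/486
  (U=2, X=0, V=0, Y=2, W=1, Z=2) weight 1/1944
  (U=2, X=0, V=0, Y=2, W=2, Z=2) weight 1/648
  (U=2, X=0, V=0, Y=2, W=3, Z=2) weight 1/1944
  (U=2, X=0, V=0, Y=3, W=0, Z=2) weight 1/864
  (U=2, X=0, V=0, Y=3, W=1, Z=2) weight 1/3456
  (U=2, X=0, V=0, Y=3, W=2, Z=2) weight 1/1152
  (U=2, X=0, V=0, Y=3, W=3, Z=2) weight 1/3456
  (U=2, X=0, V=1, Y=2, W=0, Z=1) weight 1/972
  (U=2, X=0, V=2, Y=2, W=0, Z=0) weight 1/486
  … 374 more
Group by Z:
  weight(Z=0) = 17/162
  weight(Z=1) = 85/1296
  weight(Z=2) = 125/1296
  weight(Z=3) = 13/162
Total weight = 17/162 + 85/1296 + 125/1296 + 13/162 = 25/72
P(Z=0 | obs) = 17/162 / 25/72 = 68/225
P(Z=1 | obs) = 85/1296 / 25/72 = 17/90
P(Z=2 | obs) = 125/1296 / 25/72 = 5/18
P(Z=3 | obs) = 13/162 / 25/72 = 52/225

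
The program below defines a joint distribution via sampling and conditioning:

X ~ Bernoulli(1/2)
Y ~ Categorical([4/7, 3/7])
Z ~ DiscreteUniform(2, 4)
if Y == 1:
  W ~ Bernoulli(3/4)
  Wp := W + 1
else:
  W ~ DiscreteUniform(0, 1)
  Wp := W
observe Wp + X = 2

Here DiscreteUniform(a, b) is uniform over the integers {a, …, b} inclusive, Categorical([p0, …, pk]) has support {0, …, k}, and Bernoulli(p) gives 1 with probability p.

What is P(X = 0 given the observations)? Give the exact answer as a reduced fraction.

P(X = 0 | obs) = 9/20

Enumerate traces; 9 have nonzero weight after conditioning:
  (X=0, Y=1, Z=2, W=1) weight 3/56
  (X=0, Y=1, Z=3, W=1) weight 3/56
  (X=0, Y=1, Z=4, W=1) weight 3/56
  (X=1, Y=0, Z=2, W=1) weight 1/21
  (X=1, Y=0, Z=3, W=1) weight 1/21
  (X=1, Y=0, Z=4, W=1) weight 1/21
  (X=1, Y=1, Z=2, W=0) weight 1/56
  (X=1, Y=1, Z=3, W=0) weight 1/56
  … 1 more
Group by X:
  weight(X=0) = 9/56
  weight(X=1) = 11/56
Total weight = 9/56 + 11/56 = 5/14
P(X=0 | obs) = 9/56 / 5/14 = 9/20
P(X=1 | obs) = 11/56 / 5/14 = 11/20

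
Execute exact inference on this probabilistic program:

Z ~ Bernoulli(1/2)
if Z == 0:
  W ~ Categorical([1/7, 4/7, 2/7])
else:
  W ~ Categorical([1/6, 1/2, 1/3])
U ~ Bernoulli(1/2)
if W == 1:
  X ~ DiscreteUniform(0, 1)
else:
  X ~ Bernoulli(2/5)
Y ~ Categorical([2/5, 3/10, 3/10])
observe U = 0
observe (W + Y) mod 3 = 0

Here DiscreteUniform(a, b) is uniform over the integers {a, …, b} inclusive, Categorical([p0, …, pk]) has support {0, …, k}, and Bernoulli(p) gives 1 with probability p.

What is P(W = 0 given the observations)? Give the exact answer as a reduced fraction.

Enumerate traces; 12 have nonzero weight after conditioning:
  (Z=0, W=0, U=0, X=0, Y=0) weight 3/350
  (Z=0, W=0, U=0, X=1, Y=0) weight 1/175
  (Z=0, W=1, U=0, X=0, Y=2) weight 3/140
  (Z=0, W=1, U=0, X=1, Y=2) weight 3/140
  (Z=0, W=2, U=0, X=0, Y=1) weight 9/700
  (Z=0, W=2, U=0, X=1, Y=1) weight 3/350
  (Z=1, W=0, U=0, X=0, Y=0) weight 1/100
  (Z=1, W=0, U=0, X=1, Y=0) weight 1/150
  … 4 more
Group by W:
  weight(W=0) = 13/420
  weight(W=1) = 9/112
  weight(W=2) = 13/280
Total weight = 13/420 + 9/112 + 13/280 = 53/336
P(W=0 | obs) = 13/420 / 53/336 = 52/265
P(W=1 | obs) = 9/112 / 53/336 = 27/53
P(W=2 | obs) = 13/280 / 53/336 = 78/265

P(W = 0 | obs) = 52/265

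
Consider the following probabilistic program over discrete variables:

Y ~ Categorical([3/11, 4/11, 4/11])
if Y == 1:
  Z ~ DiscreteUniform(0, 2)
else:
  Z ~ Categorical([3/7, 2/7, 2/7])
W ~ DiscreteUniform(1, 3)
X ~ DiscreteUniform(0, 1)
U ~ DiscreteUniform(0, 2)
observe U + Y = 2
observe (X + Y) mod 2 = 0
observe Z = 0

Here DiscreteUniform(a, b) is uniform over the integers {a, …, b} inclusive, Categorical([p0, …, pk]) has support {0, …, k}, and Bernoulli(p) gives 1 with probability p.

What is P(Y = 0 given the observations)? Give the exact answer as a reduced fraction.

Enumerate traces; 9 have nonzero weight after conditioning:
  (Y=0, Z=0, W=1, X=0, U=2) weight 1/154
  (Y=0, Z=0, W=2, X=0, U=2) weight 1/154
  (Y=0, Z=0, W=3, X=0, U=2) weight 1/154
  (Y=1, Z=0, W=1, X=1, U=1) weight 2/297
  (Y=1, Z=0, W=2, X=1, U=1) weight 2/297
  (Y=1, Z=0, W=3, X=1, U=1) weight 2/297
  (Y=2, Z=0, W=1, X=0, U=0) weight 2/231
  (Y=2, Z=0, W=2, X=0, U=0) weight 2/231
  … 1 more
Group by Y:
  weight(Y=0) = 3/154
  weight(Y=1) = 2/99
  weight(Y=2) = 2/77
Total weight = 3/154 + 2/99 + 2/77 = 13/198
P(Y=0 | obs) = 3/154 / 13/198 = 27/91
P(Y=1 | obs) = 2/99 / 13/198 = 4/13
P(Y=2 | obs) = 2/77 / 13/198 = 36/91

P(Y = 0 | obs) = 27/91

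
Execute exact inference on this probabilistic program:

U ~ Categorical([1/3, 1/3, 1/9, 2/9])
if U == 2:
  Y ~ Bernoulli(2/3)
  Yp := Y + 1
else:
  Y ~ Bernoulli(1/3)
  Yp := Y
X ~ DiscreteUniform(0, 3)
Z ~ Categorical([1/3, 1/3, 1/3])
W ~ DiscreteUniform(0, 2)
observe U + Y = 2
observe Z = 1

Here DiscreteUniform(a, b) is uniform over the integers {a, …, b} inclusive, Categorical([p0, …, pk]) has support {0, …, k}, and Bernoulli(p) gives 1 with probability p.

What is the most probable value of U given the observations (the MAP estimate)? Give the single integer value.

Enumerate traces; 24 have nonzero weight after conditioning:
  (U=1, Y=1, X=0, Z=1, W=0) weight 1/324
  (U=1, Y=1, X=0, Z=1, W=1) weight 1/324
  (U=1, Y=1, X=0, Z=1, W=2) weight 1/324
  (U=1, Y=1, X=1, Z=1, W=0) weight 1/324
  (U=1, Y=1, X=1, Z=1, W=1) weight 1/324
  (U=1, Y=1, X=1, Z=1, W=2) weight 1/324
  (U=1, Y=1, X=2, Z=1, W=0) weight 1/324
  (U=1, Y=1, X=2, Z=1, W=1) weight 1/324
  (U=2, Y=0, X=0, Z=1, W=0) weight 1/972
  … 15 more
Group by U:
  weight(U=1) = 1/27
  weight(U=2) = 1/81
Total weight = 1/27 + 1/81 = 4/81
P(U=1 | obs) = 1/27 / 4/81 = 3/4
P(U=2 | obs) = 1/81 / 4/81 = 1/4
argmax = 1

argmax_v P(U = v | obs) = 1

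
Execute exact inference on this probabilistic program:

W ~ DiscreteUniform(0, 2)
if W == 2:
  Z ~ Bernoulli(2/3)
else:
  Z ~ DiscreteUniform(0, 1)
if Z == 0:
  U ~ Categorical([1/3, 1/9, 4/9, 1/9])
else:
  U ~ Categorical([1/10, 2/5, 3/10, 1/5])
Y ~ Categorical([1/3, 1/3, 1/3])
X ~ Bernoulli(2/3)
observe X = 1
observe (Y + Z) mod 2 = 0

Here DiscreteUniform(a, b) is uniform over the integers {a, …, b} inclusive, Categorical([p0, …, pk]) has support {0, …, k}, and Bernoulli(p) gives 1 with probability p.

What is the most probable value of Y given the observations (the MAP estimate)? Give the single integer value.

Enumerate traces; 36 have nonzero weight after conditioning:
  (W=0, Z=0, U=0, Y=0, X=1) weight 1/81
  (W=0, Z=0, U=0, Y=2, X=1) weight 1/81
  (W=0, Z=0, U=1, Y=0, X=1) weight 1/243
  (W=0, Z=0, U=1, Y=2, X=1) weight 1/243
  (W=0, Z=0, U=2, Y=0, X=1) weight 4/243
  (W=0, Z=0, U=2, Y=2, X=1) weight 4/243
  (W=0, Z=0, U=3, Y=0, X=1) weight 1/243
  (W=0, Z=0, U=3, Y=2, X=1) weight 1/243
  (W=0, Z=1, U=0, Y=1, X=1) weight 1/270
  … 27 more
Group by Y:
  weight(Y=0) = 8/81
  weight(Y=1) = 10/81
  weight(Y=2) = 8/81
Total weight = 8/81 + 10/81 + 8/81 = 26/81
P(Y=0 | obs) = 8/81 / 26/81 = 4/13
P(Y=1 | obs) = 10/81 / 26/81 = 5/13
P(Y=2 | obs) = 8/81 / 26/81 = 4/13
argmax = 1

argmax_v P(Y = v | obs) = 1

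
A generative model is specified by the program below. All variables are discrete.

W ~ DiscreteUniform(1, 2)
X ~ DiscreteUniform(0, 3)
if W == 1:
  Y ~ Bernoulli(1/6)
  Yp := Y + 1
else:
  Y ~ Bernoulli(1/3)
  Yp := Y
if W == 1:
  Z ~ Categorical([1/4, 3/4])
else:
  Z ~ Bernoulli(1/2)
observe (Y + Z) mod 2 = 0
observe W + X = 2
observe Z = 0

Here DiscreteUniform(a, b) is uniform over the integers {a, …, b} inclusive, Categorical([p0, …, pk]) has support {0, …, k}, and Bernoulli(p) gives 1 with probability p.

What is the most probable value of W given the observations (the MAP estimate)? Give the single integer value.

Enumerate traces; 2 have nonzero weight after conditioning:
  (W=1, X=1, Y=0, Z=0) weight 5/192
  (W=2, X=0, Y=0, Z=0) weight 1/24
Group by W:
  weight(W=1) = 5/192
  weight(W=2) = 1/24
Total weight = 5/192 + 1/24 = 13/192
P(W=1 | obs) = 5/192 / 13/192 = 5/13
P(W=2 | obs) = 1/24 / 13/192 = 8/13
argmax = 2

argmax_v P(W = v | obs) = 2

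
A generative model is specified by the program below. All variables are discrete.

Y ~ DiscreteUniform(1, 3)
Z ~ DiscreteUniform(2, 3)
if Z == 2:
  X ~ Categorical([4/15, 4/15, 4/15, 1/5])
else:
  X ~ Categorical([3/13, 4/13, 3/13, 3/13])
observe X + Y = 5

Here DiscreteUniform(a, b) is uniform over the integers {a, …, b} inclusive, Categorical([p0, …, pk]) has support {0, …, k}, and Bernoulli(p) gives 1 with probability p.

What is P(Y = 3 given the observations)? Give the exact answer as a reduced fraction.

P(Y = 3 | obs) = 97/181

Enumerate traces; 4 have nonzero weight after conditioning:
  (Y=2, Z=2, X=3) weight 1/30
  (Y=2, Z=3, X=3) weight 1/26
  (Y=3, Z=2, X=2) weight 2/45
  (Y=3, Z=3, X=2) weight 1/26
Group by Y:
  weight(Y=2) = 14/195
  weight(Y=3) = 97/1170
Total weight = 14/195 + 97/1170 = 181/1170
P(Y=2 | obs) = 14/195 / 181/1170 = 84/181
P(Y=3 | obs) = 97/1170 / 181/1170 = 97/181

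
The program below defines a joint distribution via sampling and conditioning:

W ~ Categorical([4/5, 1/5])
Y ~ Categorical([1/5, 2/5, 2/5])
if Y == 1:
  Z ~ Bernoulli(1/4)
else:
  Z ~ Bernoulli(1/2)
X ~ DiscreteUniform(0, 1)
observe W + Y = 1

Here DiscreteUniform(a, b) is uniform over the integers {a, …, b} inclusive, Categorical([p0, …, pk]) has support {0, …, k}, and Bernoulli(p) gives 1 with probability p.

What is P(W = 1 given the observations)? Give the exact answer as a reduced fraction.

P(W = 1 | obs) = 1/9

Enumerate traces; 8 have nonzero weight after conditioning:
  (W=0, Y=1, Z=0, X=0) weight 3/25
  (W=0, Y=1, Z=0, X=1) weight 3/25
  (W=0, Y=1, Z=1, X=0) weight 1/25
  (W=0, Y=1, Z=1, X=1) weight 1/25
  (W=1, Y=0, Z=0, X=0) weight 1/100
  (W=1, Y=0, Z=0, X=1) weight 1/100
  (W=1, Y=0, Z=1, X=0) weight 1/100
  (W=1, Y=0, Z=1, X=1) weight 1/100
Group by W:
  weight(W=0) = 8/25
  weight(W=1) = 1/25
Total weight = 8/25 + 1/25 = 9/25
P(W=0 | obs) = 8/25 / 9/25 = 8/9
P(W=1 | obs) = 1/25 / 9/25 = 1/9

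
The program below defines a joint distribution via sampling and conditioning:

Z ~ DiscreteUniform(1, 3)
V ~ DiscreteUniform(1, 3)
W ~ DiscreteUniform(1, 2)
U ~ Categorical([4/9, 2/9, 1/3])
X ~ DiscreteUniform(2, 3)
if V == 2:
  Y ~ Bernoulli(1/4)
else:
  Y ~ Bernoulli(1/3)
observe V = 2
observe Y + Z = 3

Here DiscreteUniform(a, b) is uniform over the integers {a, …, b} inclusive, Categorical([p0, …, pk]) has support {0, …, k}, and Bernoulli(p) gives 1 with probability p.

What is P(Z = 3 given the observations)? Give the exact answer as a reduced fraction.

Enumerate traces; 24 have nonzero weight after conditioning:
  (Z=2, V=2, W=1, U=0, X=2, Y=1) weight 1/324
  (Z=2, V=2, W=1, U=0, X=3, Y=1) weight 1/324
  (Z=2, V=2, W=1, U=1, X=2, Y=1) weight 1/648
  (Z=2, V=2, W=1, U=1, X=3, Y=1) weight 1/648
  (Z=2, V=2, W=1, U=2, X=2, Y=1) weight 1/432
  (Z=2, V=2, W=1, U=2, X=3, Y=1) weight 1/432
  (Z=2, V=2, W=2, U=0, X=2, Y=1) weight 1/324
  (Z=2, V=2, W=2, U=0, X=3, Y=1) weight 1/324
  (Z=3, V=2, W=1, U=0, X=2, Y=0) weight 1/108
  … 15 more
Group by Z:
  weight(Z=2) = 1/36
  weight(Z=3) = 1/12
Total weight = 1/36 + 1/12 = 1/9
P(Z=2 | obs) = 1/36 / 1/9 = 1/4
P(Z=3 | obs) = 1/12 / 1/9 = 3/4

P(Z = 3 | obs) = 3/4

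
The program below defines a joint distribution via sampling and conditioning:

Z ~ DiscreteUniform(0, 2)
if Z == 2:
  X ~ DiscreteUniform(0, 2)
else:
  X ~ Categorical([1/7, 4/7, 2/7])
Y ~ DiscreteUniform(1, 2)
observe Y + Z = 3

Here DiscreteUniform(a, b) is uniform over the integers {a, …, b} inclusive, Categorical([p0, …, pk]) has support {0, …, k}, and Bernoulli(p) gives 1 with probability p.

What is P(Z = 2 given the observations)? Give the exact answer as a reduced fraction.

Enumerate traces; 6 have nonzero weight after conditioning:
  (Z=1, X=0, Y=2) weight 1/42
  (Z=1, X=1, Y=2) weight 2/21
  (Z=1, X=2, Y=2) weight 1/21
  (Z=2, X=0, Y=1) weight 1/18
  (Z=2, X=1, Y=1) weight 1/18
  (Z=2, X=2, Y=1) weight 1/18
Group by Z:
  weight(Z=1) = 1/6
  weight(Z=2) = 1/6
Total weight = 1/6 + 1/6 = 1/3
P(Z=1 | obs) = 1/6 / 1/3 = 1/2
P(Z=2 | obs) = 1/6 / 1/3 = 1/2

P(Z = 2 | obs) = 1/2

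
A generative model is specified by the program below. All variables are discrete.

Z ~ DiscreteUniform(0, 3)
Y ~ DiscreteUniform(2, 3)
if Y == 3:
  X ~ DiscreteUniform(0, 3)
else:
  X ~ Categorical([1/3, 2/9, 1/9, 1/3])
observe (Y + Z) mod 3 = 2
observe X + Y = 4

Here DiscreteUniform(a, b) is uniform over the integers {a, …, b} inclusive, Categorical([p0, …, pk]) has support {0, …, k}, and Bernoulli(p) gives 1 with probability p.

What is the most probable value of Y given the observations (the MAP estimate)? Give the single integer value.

Enumerate traces; 3 have nonzero weight after conditioning:
  (Z=0, Y=2, X=2) weight 1/72
  (Z=2, Y=3, X=1) weight 1/32
  (Z=3, Y=2, X=2) weight 1/72
Group by Y:
  weight(Y=2) = 1/36
  weight(Y=3) = 1/32
Total weight = 1/36 + 1/32 = 17/288
P(Y=2 | obs) = 1/36 / 17/288 = 8/17
P(Y=3 | obs) = 1/32 / 17/288 = 9/17
argmax = 3

argmax_v P(Y = v | obs) = 3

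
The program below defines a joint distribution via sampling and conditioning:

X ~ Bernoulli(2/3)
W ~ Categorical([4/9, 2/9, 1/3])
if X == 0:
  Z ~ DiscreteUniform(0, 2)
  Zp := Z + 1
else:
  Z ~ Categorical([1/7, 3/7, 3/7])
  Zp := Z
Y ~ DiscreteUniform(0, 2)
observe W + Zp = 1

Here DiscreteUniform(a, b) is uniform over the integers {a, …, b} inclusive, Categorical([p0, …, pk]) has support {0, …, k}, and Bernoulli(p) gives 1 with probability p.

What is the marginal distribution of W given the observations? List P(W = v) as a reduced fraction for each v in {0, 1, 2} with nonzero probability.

P(W=0) = 25/28, P(W=1) = 3/28

Enumerate traces; 9 have nonzero weight after conditioning:
  (X=0, W=0, Z=0, Y=0) weight 4/243
  (X=0, W=0, Z=0, Y=1) weight 4/243
  (X=0, W=0, Z=0, Y=2) weight 4/243
  (X=1, W=0, Z=1, Y=0) weight 8/189
  (X=1, W=0, Z=1, Y=1) weight 8/189
  (X=1, W=0, Z=1, Y=2) weight 8/189
  (X=1, W=1, Z=0, Y=0) weight 4/567
  (X=1, W=1, Z=0, Y=1) weight 4/567
  … 1 more
Group by W:
  weight(W=0) = 100/567
  weight(W=1) = 4/189
Total weight = 100/567 + 4/189 = 16/81
P(W=0 | obs) = 100/567 / 16/81 = 25/28
P(W=1 | obs) = 4/189 / 16/81 = 3/28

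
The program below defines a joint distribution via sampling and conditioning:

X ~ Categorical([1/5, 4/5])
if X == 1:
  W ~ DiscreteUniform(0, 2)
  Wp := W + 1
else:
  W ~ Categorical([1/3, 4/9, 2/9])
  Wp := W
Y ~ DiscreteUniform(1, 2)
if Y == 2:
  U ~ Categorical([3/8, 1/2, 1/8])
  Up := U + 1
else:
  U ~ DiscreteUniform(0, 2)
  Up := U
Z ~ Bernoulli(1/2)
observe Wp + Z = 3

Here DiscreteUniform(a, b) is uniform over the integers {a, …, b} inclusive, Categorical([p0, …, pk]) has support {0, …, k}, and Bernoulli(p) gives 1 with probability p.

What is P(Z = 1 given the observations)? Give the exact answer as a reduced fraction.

Enumerate traces; 18 have nonzero weight after conditioning:
  (X=0, W=2, Y=1, U=0, Z=1) weight 1/270
  (X=0, W=2, Y=1, U=1, Z=1) weight 1/270
  (X=0, W=2, Y=1, U=2, Z=1) weight 1/270
  (X=0, W=2, Y=2, U=0, Z=1) weight 1/240
  (X=0, W=2, Y=2, U=1, Z=1) weight 1/180
  (X=0, W=2, Y=2, U=2, Z=1) weight 1/720
  (X=1, W=1, Y=1, U=0, Z=1) weight 1/45
  (X=1, W=1, Y=1, U=1, Z=1) weight 1/45
  (X=1, W=2, Y=1, U=0, Z=0) weight 1/45
  … 9 more
Group by Z:
  weight(Z=0) = 2/15
  weight(Z=1) = 7/45
Total weight = 2/15 + 7/45 = 13/45
P(Z=0 | obs) = 2/15 / 13/45 = 6/13
P(Z=1 | obs) = 7/45 / 13/45 = 7/13

P(Z = 1 | obs) = 7/13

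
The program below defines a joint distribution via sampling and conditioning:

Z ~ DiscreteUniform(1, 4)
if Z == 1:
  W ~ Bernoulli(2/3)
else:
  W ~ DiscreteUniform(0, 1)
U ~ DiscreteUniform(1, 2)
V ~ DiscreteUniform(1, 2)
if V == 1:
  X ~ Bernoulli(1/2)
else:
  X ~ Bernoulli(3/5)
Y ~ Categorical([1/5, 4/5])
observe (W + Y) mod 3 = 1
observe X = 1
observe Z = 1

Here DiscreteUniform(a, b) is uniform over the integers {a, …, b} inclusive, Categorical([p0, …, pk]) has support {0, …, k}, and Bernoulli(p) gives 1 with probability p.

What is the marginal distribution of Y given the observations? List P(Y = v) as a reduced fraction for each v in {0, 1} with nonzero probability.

P(Y=0) = 1/3, P(Y=1) = 2/3

Enumerate traces; 8 have nonzero weight after conditioning:
  (Z=1, W=0, U=1, V=1, X=1, Y=1) weight 1/120
  (Z=1, W=0, U=1, V=2, X=1, Y=1) weight 1/100
  (Z=1, W=0, U=2, V=1, X=1, Y=1) weight 1/120
  (Z=1, W=0, U=2, V=2, X=1, Y=1) weight 1/100
  (Z=1, W=1, U=1, V=1, X=1, Y=0) weight 1/240
  (Z=1, W=1, U=1, V=2, X=1, Y=0) weight 1/200
  (Z=1, W=1, U=2, V=1, X=1, Y=0) weight 1/240
  (Z=1, W=1, U=2, V=2, X=1, Y=0) weight 1/200
Group by Y:
  weight(Y=0) = 11/600
  weight(Y=1) = 11/300
Total weight = 11/600 + 11/300 = 11/200
P(Y=0 | obs) = 11/600 / 11/200 = 1/3
P(Y=1 | obs) = 11/300 / 11/200 = 2/3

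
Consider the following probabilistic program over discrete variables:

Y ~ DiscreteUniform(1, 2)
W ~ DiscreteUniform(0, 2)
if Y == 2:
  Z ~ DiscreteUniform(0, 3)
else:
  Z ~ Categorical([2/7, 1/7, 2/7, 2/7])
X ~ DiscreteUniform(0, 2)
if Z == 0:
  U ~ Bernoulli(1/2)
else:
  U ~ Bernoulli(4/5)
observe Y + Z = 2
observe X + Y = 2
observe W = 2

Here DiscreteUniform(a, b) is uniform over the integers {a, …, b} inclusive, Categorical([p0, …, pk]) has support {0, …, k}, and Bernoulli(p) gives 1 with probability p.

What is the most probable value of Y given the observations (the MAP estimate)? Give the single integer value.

argmax_v P(Y = v | obs) = 2

Enumerate traces; 4 have nonzero weight after conditioning:
  (Y=1, W=2, Z=1, X=1, U=0) weight 1/630
  (Y=1, W=2, Z=1, X=1, U=1) weight 2/315
  (Y=2, W=2, Z=0, X=0, U=0) weight 1/144
  (Y=2, W=2, Z=0, X=0, U=1) weight 1/144
Group by Y:
  weight(Y=1) = 1/126
  weight(Y=2) = 1/72
Total weight = 1/126 + 1/72 = 11/504
P(Y=1 | obs) = 1/126 / 11/504 = 4/11
P(Y=2 | obs) = 1/72 / 11/504 = 7/11
argmax = 2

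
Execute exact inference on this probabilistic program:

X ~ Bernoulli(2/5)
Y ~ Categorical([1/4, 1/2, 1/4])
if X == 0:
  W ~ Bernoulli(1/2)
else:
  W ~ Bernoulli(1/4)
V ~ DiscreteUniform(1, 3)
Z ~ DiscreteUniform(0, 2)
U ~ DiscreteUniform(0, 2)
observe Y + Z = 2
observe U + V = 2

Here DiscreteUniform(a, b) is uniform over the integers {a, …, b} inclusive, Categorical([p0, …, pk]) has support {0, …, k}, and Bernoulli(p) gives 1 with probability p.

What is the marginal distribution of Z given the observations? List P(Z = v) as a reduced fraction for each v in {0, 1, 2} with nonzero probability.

P(Z=0) = 1/4, P(Z=1) = 1/2, P(Z=2) = 1/4

Enumerate traces; 24 have nonzero weight after conditioning:
  (X=0, Y=0, W=0, V=1, Z=2, U=1) weight 1/360
  (X=0, Y=0, W=0, V=2, Z=2, U=0) weight 1/360
  (X=0, Y=0, W=1, V=1, Z=2, U=1) weight 1/360
  (X=0, Y=0, W=1, V=2, Z=2, U=0) weight 1/360
  (X=0, Y=1, W=0, V=1, Z=1, U=1) weight 1/180
  (X=0, Y=1, W=0, V=2, Z=1, U=0) weight 1/180
  (X=0, Y=1, W=1, V=1, Z=1, U=1) weight 1/180
  (X=0, Y=1, W=1, V=2, Z=1, U=0) weight 1/180
  (X=0, Y=2, W=0, V=1, Z=0, U=1) weight 1/360
  … 15 more
Group by Z:
  weight(Z=0) = 1/54
  weight(Z=1) = 1/27
  weight(Z=2) = 1/54
Total weight = 1/54 + 1/27 + 1/54 = 2/27
P(Z=0 | obs) = 1/54 / 2/27 = 1/4
P(Z=1 | obs) = 1/27 / 2/27 = 1/2
P(Z=2 | obs) = 1/54 / 2/27 = 1/4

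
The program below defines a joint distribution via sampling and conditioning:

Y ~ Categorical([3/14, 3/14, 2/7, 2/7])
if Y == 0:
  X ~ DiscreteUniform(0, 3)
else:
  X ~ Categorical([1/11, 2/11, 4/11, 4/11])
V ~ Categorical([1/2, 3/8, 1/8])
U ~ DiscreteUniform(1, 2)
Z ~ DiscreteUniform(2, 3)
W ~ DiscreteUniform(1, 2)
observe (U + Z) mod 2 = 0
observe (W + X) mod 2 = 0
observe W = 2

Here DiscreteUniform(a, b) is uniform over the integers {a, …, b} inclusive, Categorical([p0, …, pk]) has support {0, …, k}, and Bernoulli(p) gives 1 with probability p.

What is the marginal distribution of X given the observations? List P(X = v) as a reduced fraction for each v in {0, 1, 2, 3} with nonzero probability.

P(X=0) = 7/26, P(X=2) = 19/26

Enumerate traces; 48 have nonzero weight after conditioning:
  (Y=0, X=0, V=0, U=1, Z=3, W=2) weight 3/896
  (Y=0, X=0, V=0, U=2, Z=2, W=2) weight 3/896
  (Y=0, X=0, V=1, U=1, Z=3, W=2) weight 9/3584
  (Y=0, X=0, V=1, U=2, Z=2, W=2) weight 9/3584
  (Y=0, X=0, V=2, U=1, Z=3, W=2) weight 3/3584
  (Y=0, X=0, V=2, U=2, Z=2, W=2) weight 3/3584
  (Y=0, X=2, V=0, U=1, Z=3, W=2) weight 3/896
  (Y=0, X=2, V=0, U=2, Z=2, W=2) weight 3/896
  … 40 more
Group by X:
  weight(X=0) = 1/32
  weight(X=2) = 19/224
Total weight = 1/32 + 19/224 = 13/112
P(X=0 | obs) = 1/32 / 13/112 = 7/26
P(X=2 | obs) = 19/224 / 13/112 = 19/26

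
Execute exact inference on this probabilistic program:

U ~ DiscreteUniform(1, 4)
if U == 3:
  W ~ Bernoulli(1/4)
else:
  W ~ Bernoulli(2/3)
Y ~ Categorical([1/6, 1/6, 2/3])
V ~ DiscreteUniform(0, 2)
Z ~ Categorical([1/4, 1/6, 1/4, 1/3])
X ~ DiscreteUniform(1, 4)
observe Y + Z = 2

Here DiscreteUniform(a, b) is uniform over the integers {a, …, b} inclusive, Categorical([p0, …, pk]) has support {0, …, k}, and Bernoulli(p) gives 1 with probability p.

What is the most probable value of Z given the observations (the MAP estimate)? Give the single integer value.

argmax_v P(Z = v | obs) = 0

Enumerate traces; 288 have nonzero weight after conditioning:
  (U=1, W=0, Y=0, V=0, Z=2, X=1) weight 1/3456
  (U=1, W=0, Y=0, V=0, Z=2, X=2) weight 1/3456
  (U=1, W=0, Y=0, V=0, Z=2, X=3) weight 1/3456
  (U=1, W=0, Y=0, V=0, Z=2, X=4) weight 1/3456
  (U=1, W=0, Y=0, V=1, Z=2, X=1) weight 1/3456
  (U=1, W=0, Y=0, V=1, Z=2, X=2) weight 1/3456
  (U=1, W=0, Y=0, V=1, Z=2, X=3) weight 1/3456
  (U=1, W=0, Y=0, V=1, Z=2, X=4) weight 1/3456
  (U=1, W=0, Y=1, V=0, Z=1, X=1) weight 1/5184
  (U=1, W=0, Y=2, V=0, Z=0, X=1) weight 1/864
  … 278 more
Group by Z:
  weight(Z=0) = 1/6
  weight(Z=1) = 1/36
  weight(Z=2) = 1/24
Total weight = 1/6 + 1/36 + 1/24 = 17/72
P(Z=0 | obs) = 1/6 / 17/72 = 12/17
P(Z=1 | obs) = 1/36 / 17/72 = 2/17
P(Z=2 | obs) = 1/24 / 17/72 = 3/17
argmax = 0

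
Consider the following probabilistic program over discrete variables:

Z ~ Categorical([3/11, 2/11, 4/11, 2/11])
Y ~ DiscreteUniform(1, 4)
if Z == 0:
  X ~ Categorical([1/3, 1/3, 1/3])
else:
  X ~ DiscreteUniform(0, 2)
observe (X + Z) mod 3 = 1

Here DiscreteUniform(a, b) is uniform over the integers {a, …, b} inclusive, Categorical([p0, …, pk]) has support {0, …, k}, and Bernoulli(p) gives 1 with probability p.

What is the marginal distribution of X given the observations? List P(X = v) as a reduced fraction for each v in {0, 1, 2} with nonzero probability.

Enumerate traces; 16 have nonzero weight after conditioning:
  (Z=0, Y=1, X=1) weight 1/44
  (Z=0, Y=2, X=1) weight 1/44
  (Z=0, Y=3, X=1) weight 1/44
  (Z=0, Y=4, X=1) weight 1/44
  (Z=1, Y=1, X=0) weight 1/66
  (Z=1, Y=2, X=0) weight 1/66
  (Z=1, Y=3, X=0) weight 1/66
  (Z=1, Y=4, X=0) weight 1/66
  (Z=2, Y=1, X=2) weight 1/33
  … 7 more
Group by X:
  weight(X=0) = 2/33
  weight(X=1) = 5/33
  weight(X=2) = 4/33
Total weight = 2/33 + 5/33 + 4/33 = 1/3
P(X=0 | obs) = 2/33 / 1/3 = 2/11
P(X=1 | obs) = 5/33 / 1/3 = 5/11
P(X=2 | obs) = 4/33 / 1/3 = 4/11

P(X=0) = 2/11, P(X=1) = 5/11, P(X=2) = 4/11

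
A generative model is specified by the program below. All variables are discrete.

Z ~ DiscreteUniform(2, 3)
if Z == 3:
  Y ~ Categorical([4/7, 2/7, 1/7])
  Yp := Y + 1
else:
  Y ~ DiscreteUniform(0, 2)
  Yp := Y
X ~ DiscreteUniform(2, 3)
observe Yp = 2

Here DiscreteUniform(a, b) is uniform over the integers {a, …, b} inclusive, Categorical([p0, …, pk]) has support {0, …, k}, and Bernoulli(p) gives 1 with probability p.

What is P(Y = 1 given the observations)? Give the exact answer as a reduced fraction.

Enumerate traces; 4 have nonzero weight after conditioning:
  (Z=2, Y=2, X=2) weight 1/12
  (Z=2, Y=2, X=3) weight 1/12
  (Z=3, Y=1, X=2) weight 1/14
  (Z=3, Y=1, X=3) weight 1/14
Group by Y:
  weight(Y=1) = 1/7
  weight(Y=2) = 1/6
Total weight = 1/7 + 1/6 = 13/42
P(Y=1 | obs) = 1/7 / 13/42 = 6/13
P(Y=2 | obs) = 1/6 / 13/42 = 7/13

P(Y = 1 | obs) = 6/13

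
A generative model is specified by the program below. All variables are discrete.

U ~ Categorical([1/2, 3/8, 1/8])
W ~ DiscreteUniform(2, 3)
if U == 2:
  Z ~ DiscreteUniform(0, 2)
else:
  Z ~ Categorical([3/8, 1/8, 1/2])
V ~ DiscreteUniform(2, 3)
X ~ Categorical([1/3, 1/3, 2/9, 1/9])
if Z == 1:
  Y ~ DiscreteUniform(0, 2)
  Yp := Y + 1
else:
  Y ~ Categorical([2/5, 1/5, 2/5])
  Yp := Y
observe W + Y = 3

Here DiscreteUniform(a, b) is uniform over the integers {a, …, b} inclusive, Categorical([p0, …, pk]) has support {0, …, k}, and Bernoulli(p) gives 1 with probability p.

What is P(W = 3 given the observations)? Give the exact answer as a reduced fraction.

P(W = 3 | obs) = 1123/1757

Enumerate traces; 144 have nonzero weight after conditioning:
  (U=0, W=2, Z=0, V=2, X=0, Y=1) weight 1/320
  (U=0, W=2, Z=0, V=2, X=1, Y=1) weight 1/320
  (U=0, W=2, Z=0, V=2, X=2, Y=1) weight 1/480
  (U=0, W=2, Z=0, V=2, X=3, Y=1) weight 1/960
  (U=0, W=2, Z=0, V=3, X=0, Y=1) weight 1/320
  (U=0, W=2, Z=0, V=3, X=1, Y=1) weight 1/320
  (U=0, W=2, Z=0, V=3, X=2, Y=1) weight 1/480
  (U=0, W=2, Z=0, V=3, X=3, Y=1) weight 1/960
  (U=0, W=3, Z=0, V=2, X=0, Y=0) weight 1/160
  … 135 more
Group by W:
  weight(W=2) = 317/2880
  weight(W=3) = 1123/5760
Total weight = 317/2880 + 1123/5760 = 1757/5760
P(W=2 | obs) = 317/2880 / 1757/5760 = 634/1757
P(W=3 | obs) = 1123/5760 / 1757/5760 = 1123/1757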